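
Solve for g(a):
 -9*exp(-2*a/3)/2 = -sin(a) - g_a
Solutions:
 g(a) = C1 + cos(a) - 27*exp(-2*a/3)/4


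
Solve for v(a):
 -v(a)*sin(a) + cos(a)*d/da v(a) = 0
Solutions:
 v(a) = C1/cos(a)


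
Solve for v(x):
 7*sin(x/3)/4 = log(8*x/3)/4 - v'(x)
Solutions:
 v(x) = C1 + x*log(x)/4 - x*log(3) - x/4 + 3*x*log(6)/4 + 21*cos(x/3)/4


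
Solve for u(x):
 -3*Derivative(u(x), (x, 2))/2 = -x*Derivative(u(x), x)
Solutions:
 u(x) = C1 + C2*erfi(sqrt(3)*x/3)


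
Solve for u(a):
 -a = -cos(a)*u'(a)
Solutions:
 u(a) = C1 + Integral(a/cos(a), a)


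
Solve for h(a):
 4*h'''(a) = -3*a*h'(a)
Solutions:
 h(a) = C1 + Integral(C2*airyai(-6^(1/3)*a/2) + C3*airybi(-6^(1/3)*a/2), a)


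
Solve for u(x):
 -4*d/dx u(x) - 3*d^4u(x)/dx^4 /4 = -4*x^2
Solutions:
 u(x) = C1 + C4*exp(-2*2^(1/3)*3^(2/3)*x/3) + x^3/3 + (C2*sin(2^(1/3)*3^(1/6)*x) + C3*cos(2^(1/3)*3^(1/6)*x))*exp(2^(1/3)*3^(2/3)*x/3)


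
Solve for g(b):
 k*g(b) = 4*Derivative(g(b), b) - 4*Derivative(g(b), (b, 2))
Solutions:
 g(b) = C1*exp(b*(1 - sqrt(1 - k))/2) + C2*exp(b*(sqrt(1 - k) + 1)/2)


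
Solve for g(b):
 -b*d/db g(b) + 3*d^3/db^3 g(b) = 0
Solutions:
 g(b) = C1 + Integral(C2*airyai(3^(2/3)*b/3) + C3*airybi(3^(2/3)*b/3), b)


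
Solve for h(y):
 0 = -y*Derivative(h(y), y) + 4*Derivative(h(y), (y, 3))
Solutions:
 h(y) = C1 + Integral(C2*airyai(2^(1/3)*y/2) + C3*airybi(2^(1/3)*y/2), y)


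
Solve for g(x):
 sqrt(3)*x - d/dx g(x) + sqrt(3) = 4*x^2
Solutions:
 g(x) = C1 - 4*x^3/3 + sqrt(3)*x^2/2 + sqrt(3)*x


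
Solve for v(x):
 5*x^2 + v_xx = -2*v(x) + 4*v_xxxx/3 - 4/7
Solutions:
 v(x) = C1*exp(-sqrt(2)*x*sqrt(3 + sqrt(105))/4) + C2*exp(sqrt(2)*x*sqrt(3 + sqrt(105))/4) + C3*sin(sqrt(2)*x*sqrt(-3 + sqrt(105))/4) + C4*cos(sqrt(2)*x*sqrt(-3 + sqrt(105))/4) - 5*x^2/2 + 31/14


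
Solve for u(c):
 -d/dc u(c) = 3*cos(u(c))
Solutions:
 u(c) = pi - asin((C1 + exp(6*c))/(C1 - exp(6*c)))
 u(c) = asin((C1 + exp(6*c))/(C1 - exp(6*c)))


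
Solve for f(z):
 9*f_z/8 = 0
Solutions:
 f(z) = C1


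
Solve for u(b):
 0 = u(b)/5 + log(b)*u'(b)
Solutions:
 u(b) = C1*exp(-li(b)/5)


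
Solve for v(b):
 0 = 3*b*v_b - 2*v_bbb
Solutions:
 v(b) = C1 + Integral(C2*airyai(2^(2/3)*3^(1/3)*b/2) + C3*airybi(2^(2/3)*3^(1/3)*b/2), b)


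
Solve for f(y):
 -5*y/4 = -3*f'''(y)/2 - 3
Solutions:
 f(y) = C1 + C2*y + C3*y^2 + 5*y^4/144 - y^3/3


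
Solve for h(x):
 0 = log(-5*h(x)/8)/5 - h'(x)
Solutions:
 -5*Integral(1/(log(-_y) - 3*log(2) + log(5)), (_y, h(x))) = C1 - x


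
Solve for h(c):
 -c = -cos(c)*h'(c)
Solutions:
 h(c) = C1 + Integral(c/cos(c), c)


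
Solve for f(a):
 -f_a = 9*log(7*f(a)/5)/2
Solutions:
 -2*Integral(1/(-log(_y) - log(7) + log(5)), (_y, f(a)))/9 = C1 - a


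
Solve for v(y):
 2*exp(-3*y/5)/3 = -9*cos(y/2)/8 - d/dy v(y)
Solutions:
 v(y) = C1 - 9*sin(y/2)/4 + 10*exp(-3*y/5)/9


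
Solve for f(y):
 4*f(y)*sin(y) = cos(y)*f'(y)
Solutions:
 f(y) = C1/cos(y)^4


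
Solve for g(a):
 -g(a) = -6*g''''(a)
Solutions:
 g(a) = C1*exp(-6^(3/4)*a/6) + C2*exp(6^(3/4)*a/6) + C3*sin(6^(3/4)*a/6) + C4*cos(6^(3/4)*a/6)


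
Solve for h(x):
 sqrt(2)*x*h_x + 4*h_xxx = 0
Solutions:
 h(x) = C1 + Integral(C2*airyai(-sqrt(2)*x/2) + C3*airybi(-sqrt(2)*x/2), x)


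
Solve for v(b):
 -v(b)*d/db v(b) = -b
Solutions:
 v(b) = -sqrt(C1 + b^2)
 v(b) = sqrt(C1 + b^2)


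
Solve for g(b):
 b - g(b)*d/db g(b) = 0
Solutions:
 g(b) = -sqrt(C1 + b^2)
 g(b) = sqrt(C1 + b^2)


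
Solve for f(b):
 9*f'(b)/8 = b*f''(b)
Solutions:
 f(b) = C1 + C2*b^(17/8)


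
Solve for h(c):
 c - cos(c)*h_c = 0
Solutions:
 h(c) = C1 + Integral(c/cos(c), c)


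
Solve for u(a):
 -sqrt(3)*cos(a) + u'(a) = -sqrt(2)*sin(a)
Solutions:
 u(a) = C1 + sqrt(3)*sin(a) + sqrt(2)*cos(a)


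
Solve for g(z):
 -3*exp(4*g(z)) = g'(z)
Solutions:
 g(z) = log(-I*(1/(C1 + 12*z))^(1/4))
 g(z) = log(I*(1/(C1 + 12*z))^(1/4))
 g(z) = log(-(1/(C1 + 12*z))^(1/4))
 g(z) = log(1/(C1 + 12*z))/4


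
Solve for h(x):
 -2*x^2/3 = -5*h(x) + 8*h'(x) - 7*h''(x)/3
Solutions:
 h(x) = C1*exp(x*(12 - sqrt(39))/7) + C2*exp(x*(sqrt(39) + 12)/7) + 2*x^2/15 + 32*x/75 + 628/1125


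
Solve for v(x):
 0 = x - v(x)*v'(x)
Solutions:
 v(x) = -sqrt(C1 + x^2)
 v(x) = sqrt(C1 + x^2)


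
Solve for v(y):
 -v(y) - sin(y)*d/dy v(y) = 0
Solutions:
 v(y) = C1*sqrt(cos(y) + 1)/sqrt(cos(y) - 1)


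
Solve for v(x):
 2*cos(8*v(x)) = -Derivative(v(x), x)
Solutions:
 v(x) = -asin((C1 + exp(32*x))/(C1 - exp(32*x)))/8 + pi/8
 v(x) = asin((C1 + exp(32*x))/(C1 - exp(32*x)))/8


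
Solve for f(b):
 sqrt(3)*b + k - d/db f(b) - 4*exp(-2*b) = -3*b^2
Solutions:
 f(b) = C1 + b^3 + sqrt(3)*b^2/2 + b*k + 2*exp(-2*b)


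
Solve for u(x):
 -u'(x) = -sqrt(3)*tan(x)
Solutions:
 u(x) = C1 - sqrt(3)*log(cos(x))


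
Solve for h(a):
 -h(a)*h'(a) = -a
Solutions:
 h(a) = -sqrt(C1 + a^2)
 h(a) = sqrt(C1 + a^2)


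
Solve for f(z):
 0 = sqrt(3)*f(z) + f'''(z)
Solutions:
 f(z) = C3*exp(-3^(1/6)*z) + (C1*sin(3^(2/3)*z/2) + C2*cos(3^(2/3)*z/2))*exp(3^(1/6)*z/2)


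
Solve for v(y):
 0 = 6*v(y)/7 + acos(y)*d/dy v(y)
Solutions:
 v(y) = C1*exp(-6*Integral(1/acos(y), y)/7)


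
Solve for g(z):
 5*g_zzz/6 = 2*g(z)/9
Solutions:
 g(z) = C3*exp(30^(2/3)*z/15) + (C1*sin(10^(2/3)*3^(1/6)*z/10) + C2*cos(10^(2/3)*3^(1/6)*z/10))*exp(-30^(2/3)*z/30)


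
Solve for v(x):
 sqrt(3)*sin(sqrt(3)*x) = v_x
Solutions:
 v(x) = C1 - cos(sqrt(3)*x)


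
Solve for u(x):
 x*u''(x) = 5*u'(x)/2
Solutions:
 u(x) = C1 + C2*x^(7/2)


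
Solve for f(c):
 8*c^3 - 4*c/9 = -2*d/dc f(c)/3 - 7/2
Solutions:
 f(c) = C1 - 3*c^4 + c^2/3 - 21*c/4


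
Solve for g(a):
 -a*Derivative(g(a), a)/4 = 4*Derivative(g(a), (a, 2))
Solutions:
 g(a) = C1 + C2*erf(sqrt(2)*a/8)


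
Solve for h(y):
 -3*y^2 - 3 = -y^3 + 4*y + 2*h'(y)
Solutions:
 h(y) = C1 + y^4/8 - y^3/2 - y^2 - 3*y/2


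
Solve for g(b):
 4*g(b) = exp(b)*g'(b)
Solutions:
 g(b) = C1*exp(-4*exp(-b))


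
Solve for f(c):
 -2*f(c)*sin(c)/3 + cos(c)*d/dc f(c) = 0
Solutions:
 f(c) = C1/cos(c)^(2/3)


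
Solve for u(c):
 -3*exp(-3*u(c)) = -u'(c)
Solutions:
 u(c) = log(C1 + 9*c)/3
 u(c) = log((-3^(1/3) - 3^(5/6)*I)*(C1 + 3*c)^(1/3)/2)
 u(c) = log((-3^(1/3) + 3^(5/6)*I)*(C1 + 3*c)^(1/3)/2)


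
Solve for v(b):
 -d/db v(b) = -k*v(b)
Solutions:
 v(b) = C1*exp(b*k)


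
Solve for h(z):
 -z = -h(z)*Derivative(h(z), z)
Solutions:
 h(z) = -sqrt(C1 + z^2)
 h(z) = sqrt(C1 + z^2)


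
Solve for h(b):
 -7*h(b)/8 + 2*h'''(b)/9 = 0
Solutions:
 h(b) = C3*exp(2^(2/3)*63^(1/3)*b/4) + (C1*sin(3*2^(2/3)*3^(1/6)*7^(1/3)*b/8) + C2*cos(3*2^(2/3)*3^(1/6)*7^(1/3)*b/8))*exp(-2^(2/3)*63^(1/3)*b/8)


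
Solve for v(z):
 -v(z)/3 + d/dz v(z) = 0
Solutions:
 v(z) = C1*exp(z/3)


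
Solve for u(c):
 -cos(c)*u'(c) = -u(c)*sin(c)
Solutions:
 u(c) = C1/cos(c)


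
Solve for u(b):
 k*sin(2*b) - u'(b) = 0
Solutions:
 u(b) = C1 - k*cos(2*b)/2


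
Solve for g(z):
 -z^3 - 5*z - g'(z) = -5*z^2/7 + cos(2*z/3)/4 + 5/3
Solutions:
 g(z) = C1 - z^4/4 + 5*z^3/21 - 5*z^2/2 - 5*z/3 - 3*sin(2*z/3)/8


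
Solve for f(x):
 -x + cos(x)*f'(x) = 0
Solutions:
 f(x) = C1 + Integral(x/cos(x), x)


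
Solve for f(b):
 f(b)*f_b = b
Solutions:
 f(b) = -sqrt(C1 + b^2)
 f(b) = sqrt(C1 + b^2)


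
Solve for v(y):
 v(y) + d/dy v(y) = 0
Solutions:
 v(y) = C1*exp(-y)


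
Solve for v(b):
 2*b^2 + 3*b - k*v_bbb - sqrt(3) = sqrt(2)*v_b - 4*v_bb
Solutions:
 v(b) = C1 + C2*exp(b*(2 - sqrt(-sqrt(2)*k + 4))/k) + C3*exp(b*(sqrt(-sqrt(2)*k + 4) + 2)/k) + sqrt(2)*b^3/3 + 3*sqrt(2)*b^2/4 + 4*b^2 - 2*b*k - sqrt(6)*b/2 + 6*b + 16*sqrt(2)*b


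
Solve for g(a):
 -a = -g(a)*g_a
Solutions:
 g(a) = -sqrt(C1 + a^2)
 g(a) = sqrt(C1 + a^2)


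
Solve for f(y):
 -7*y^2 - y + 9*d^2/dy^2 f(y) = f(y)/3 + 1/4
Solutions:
 f(y) = C1*exp(-sqrt(3)*y/9) + C2*exp(sqrt(3)*y/9) - 21*y^2 - 3*y - 4539/4


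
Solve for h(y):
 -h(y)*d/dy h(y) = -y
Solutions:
 h(y) = -sqrt(C1 + y^2)
 h(y) = sqrt(C1 + y^2)


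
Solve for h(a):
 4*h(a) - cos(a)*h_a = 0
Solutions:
 h(a) = C1*(sin(a)^2 + 2*sin(a) + 1)/(sin(a)^2 - 2*sin(a) + 1)


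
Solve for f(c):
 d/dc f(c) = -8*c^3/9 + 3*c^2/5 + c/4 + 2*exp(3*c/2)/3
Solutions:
 f(c) = C1 - 2*c^4/9 + c^3/5 + c^2/8 + 4*exp(3*c/2)/9


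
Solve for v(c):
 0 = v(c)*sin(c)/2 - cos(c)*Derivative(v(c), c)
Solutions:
 v(c) = C1/sqrt(cos(c))


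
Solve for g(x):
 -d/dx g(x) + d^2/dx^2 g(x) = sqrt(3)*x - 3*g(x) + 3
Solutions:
 g(x) = sqrt(3)*x/3 + (C1*sin(sqrt(11)*x/2) + C2*cos(sqrt(11)*x/2))*exp(x/2) + sqrt(3)/9 + 1


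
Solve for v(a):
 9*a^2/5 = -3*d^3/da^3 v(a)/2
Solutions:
 v(a) = C1 + C2*a + C3*a^2 - a^5/50


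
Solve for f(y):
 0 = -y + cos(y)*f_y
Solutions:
 f(y) = C1 + Integral(y/cos(y), y)


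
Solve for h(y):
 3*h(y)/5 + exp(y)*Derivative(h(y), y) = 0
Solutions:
 h(y) = C1*exp(3*exp(-y)/5)


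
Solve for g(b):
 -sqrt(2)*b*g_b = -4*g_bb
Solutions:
 g(b) = C1 + C2*erfi(2^(3/4)*b/4)


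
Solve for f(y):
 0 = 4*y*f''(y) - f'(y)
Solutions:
 f(y) = C1 + C2*y^(5/4)


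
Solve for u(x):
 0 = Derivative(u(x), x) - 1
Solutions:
 u(x) = C1 + x


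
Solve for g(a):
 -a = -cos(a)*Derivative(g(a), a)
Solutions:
 g(a) = C1 + Integral(a/cos(a), a)


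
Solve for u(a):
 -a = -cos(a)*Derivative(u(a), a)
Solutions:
 u(a) = C1 + Integral(a/cos(a), a)


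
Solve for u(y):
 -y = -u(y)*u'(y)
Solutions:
 u(y) = -sqrt(C1 + y^2)
 u(y) = sqrt(C1 + y^2)


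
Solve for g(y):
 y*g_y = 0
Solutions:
 g(y) = C1


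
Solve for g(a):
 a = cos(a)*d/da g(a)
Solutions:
 g(a) = C1 + Integral(a/cos(a), a)


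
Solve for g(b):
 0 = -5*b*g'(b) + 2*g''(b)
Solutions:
 g(b) = C1 + C2*erfi(sqrt(5)*b/2)


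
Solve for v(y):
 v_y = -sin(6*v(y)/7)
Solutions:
 y + 7*log(cos(6*v(y)/7) - 1)/12 - 7*log(cos(6*v(y)/7) + 1)/12 = C1


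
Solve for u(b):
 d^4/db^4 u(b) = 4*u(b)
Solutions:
 u(b) = C1*exp(-sqrt(2)*b) + C2*exp(sqrt(2)*b) + C3*sin(sqrt(2)*b) + C4*cos(sqrt(2)*b)


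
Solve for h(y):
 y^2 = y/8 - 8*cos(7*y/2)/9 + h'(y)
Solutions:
 h(y) = C1 + y^3/3 - y^2/16 + 16*sin(7*y/2)/63


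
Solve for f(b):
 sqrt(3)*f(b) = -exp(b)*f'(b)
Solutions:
 f(b) = C1*exp(sqrt(3)*exp(-b))


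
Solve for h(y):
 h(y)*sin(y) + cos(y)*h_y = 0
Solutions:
 h(y) = C1*cos(y)


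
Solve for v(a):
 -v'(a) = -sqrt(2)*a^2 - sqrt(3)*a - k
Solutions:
 v(a) = C1 + sqrt(2)*a^3/3 + sqrt(3)*a^2/2 + a*k


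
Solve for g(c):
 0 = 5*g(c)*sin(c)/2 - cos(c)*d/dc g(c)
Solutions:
 g(c) = C1/cos(c)^(5/2)


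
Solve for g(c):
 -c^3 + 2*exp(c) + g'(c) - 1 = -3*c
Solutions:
 g(c) = C1 + c^4/4 - 3*c^2/2 + c - 2*exp(c)


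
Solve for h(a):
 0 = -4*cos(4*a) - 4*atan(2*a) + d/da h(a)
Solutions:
 h(a) = C1 + 4*a*atan(2*a) - log(4*a^2 + 1) + sin(4*a)


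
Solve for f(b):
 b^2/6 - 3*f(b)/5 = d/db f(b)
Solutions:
 f(b) = C1*exp(-3*b/5) + 5*b^2/18 - 25*b/27 + 125/81


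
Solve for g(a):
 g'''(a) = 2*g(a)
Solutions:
 g(a) = C3*exp(2^(1/3)*a) + (C1*sin(2^(1/3)*sqrt(3)*a/2) + C2*cos(2^(1/3)*sqrt(3)*a/2))*exp(-2^(1/3)*a/2)


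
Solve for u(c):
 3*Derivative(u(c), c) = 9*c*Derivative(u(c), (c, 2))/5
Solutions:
 u(c) = C1 + C2*c^(8/3)


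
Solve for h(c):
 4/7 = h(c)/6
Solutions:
 h(c) = 24/7


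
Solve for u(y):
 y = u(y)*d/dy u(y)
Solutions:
 u(y) = -sqrt(C1 + y^2)
 u(y) = sqrt(C1 + y^2)


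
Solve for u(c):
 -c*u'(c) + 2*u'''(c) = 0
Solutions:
 u(c) = C1 + Integral(C2*airyai(2^(2/3)*c/2) + C3*airybi(2^(2/3)*c/2), c)


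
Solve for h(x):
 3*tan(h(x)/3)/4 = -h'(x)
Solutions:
 h(x) = -3*asin(C1*exp(-x/4)) + 3*pi
 h(x) = 3*asin(C1*exp(-x/4))


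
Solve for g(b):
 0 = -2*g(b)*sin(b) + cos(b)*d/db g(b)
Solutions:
 g(b) = C1/cos(b)^2


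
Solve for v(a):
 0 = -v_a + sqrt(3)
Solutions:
 v(a) = C1 + sqrt(3)*a


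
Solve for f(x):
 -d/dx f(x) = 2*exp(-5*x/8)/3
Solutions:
 f(x) = C1 + 16*exp(-5*x/8)/15


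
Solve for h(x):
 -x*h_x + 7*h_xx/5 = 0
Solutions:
 h(x) = C1 + C2*erfi(sqrt(70)*x/14)


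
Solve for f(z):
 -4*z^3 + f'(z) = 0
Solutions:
 f(z) = C1 + z^4


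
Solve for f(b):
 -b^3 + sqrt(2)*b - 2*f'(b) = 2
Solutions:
 f(b) = C1 - b^4/8 + sqrt(2)*b^2/4 - b


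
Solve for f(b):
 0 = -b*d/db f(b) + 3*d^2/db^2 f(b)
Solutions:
 f(b) = C1 + C2*erfi(sqrt(6)*b/6)


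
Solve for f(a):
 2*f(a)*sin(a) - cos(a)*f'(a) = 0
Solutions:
 f(a) = C1/cos(a)^2


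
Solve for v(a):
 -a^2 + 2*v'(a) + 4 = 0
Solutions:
 v(a) = C1 + a^3/6 - 2*a


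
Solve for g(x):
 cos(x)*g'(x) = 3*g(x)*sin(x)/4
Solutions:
 g(x) = C1/cos(x)^(3/4)


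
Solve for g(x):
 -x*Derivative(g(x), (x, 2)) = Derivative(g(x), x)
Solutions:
 g(x) = C1 + C2*log(x)


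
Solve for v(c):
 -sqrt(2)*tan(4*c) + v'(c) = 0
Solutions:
 v(c) = C1 - sqrt(2)*log(cos(4*c))/4


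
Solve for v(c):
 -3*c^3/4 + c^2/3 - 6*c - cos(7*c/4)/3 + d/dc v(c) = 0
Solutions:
 v(c) = C1 + 3*c^4/16 - c^3/9 + 3*c^2 + 4*sin(7*c/4)/21


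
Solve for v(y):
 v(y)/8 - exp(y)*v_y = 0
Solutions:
 v(y) = C1*exp(-exp(-y)/8)


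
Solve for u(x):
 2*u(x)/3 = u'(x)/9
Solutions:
 u(x) = C1*exp(6*x)


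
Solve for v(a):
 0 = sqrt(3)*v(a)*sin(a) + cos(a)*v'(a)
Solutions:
 v(a) = C1*cos(a)^(sqrt(3))


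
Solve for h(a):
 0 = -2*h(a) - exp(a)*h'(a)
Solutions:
 h(a) = C1*exp(2*exp(-a))


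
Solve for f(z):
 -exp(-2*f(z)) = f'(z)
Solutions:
 f(z) = log(-sqrt(C1 - 2*z))
 f(z) = log(C1 - 2*z)/2


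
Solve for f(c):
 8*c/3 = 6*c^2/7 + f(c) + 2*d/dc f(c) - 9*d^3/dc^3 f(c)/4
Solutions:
 f(c) = C1*exp(-6^(1/3)*c*(4*6^(1/3)/(sqrt(345) + 27)^(1/3) + (sqrt(345) + 27)^(1/3))/18)*sin(2^(1/3)*3^(1/6)*c*(-3^(2/3)*(sqrt(345) + 27)^(1/3) + 12*2^(1/3)/(sqrt(345) + 27)^(1/3))/18) + C2*exp(-6^(1/3)*c*(4*6^(1/3)/(sqrt(345) + 27)^(1/3) + (sqrt(345) + 27)^(1/3))/18)*cos(2^(1/3)*3^(1/6)*c*(-3^(2/3)*(sqrt(345) + 27)^(1/3) + 12*2^(1/3)/(sqrt(345) + 27)^(1/3))/18) + C3*exp(6^(1/3)*c*(4*6^(1/3)/(sqrt(345) + 27)^(1/3) + (sqrt(345) + 27)^(1/3))/9) - 6*c^2/7 + 128*c/21 - 256/21


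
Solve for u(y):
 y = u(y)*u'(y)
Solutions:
 u(y) = -sqrt(C1 + y^2)
 u(y) = sqrt(C1 + y^2)


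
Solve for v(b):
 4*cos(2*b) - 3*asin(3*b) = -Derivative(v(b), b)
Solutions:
 v(b) = C1 + 3*b*asin(3*b) + sqrt(1 - 9*b^2) - 2*sin(2*b)


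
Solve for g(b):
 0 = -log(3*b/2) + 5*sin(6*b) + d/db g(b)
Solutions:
 g(b) = C1 + b*log(b) - b - b*log(2) + b*log(3) + 5*cos(6*b)/6


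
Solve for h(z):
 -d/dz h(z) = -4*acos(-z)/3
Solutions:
 h(z) = C1 + 4*z*acos(-z)/3 + 4*sqrt(1 - z^2)/3


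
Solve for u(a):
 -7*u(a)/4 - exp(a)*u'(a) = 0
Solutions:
 u(a) = C1*exp(7*exp(-a)/4)


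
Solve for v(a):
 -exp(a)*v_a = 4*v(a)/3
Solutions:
 v(a) = C1*exp(4*exp(-a)/3)


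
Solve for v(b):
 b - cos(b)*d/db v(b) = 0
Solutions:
 v(b) = C1 + Integral(b/cos(b), b)


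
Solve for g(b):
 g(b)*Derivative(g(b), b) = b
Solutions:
 g(b) = -sqrt(C1 + b^2)
 g(b) = sqrt(C1 + b^2)


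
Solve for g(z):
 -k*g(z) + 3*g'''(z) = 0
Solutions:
 g(z) = C1*exp(3^(2/3)*k^(1/3)*z/3) + C2*exp(k^(1/3)*z*(-3^(2/3) + 3*3^(1/6)*I)/6) + C3*exp(-k^(1/3)*z*(3^(2/3) + 3*3^(1/6)*I)/6)


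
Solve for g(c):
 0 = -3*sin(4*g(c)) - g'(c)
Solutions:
 g(c) = -acos((-C1 - exp(24*c))/(C1 - exp(24*c)))/4 + pi/2
 g(c) = acos((-C1 - exp(24*c))/(C1 - exp(24*c)))/4


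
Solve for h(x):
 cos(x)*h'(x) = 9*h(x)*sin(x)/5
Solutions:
 h(x) = C1/cos(x)^(9/5)


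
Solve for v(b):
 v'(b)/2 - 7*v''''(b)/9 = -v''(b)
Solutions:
 v(b) = C1 + C2*exp(-42^(1/3)*b*(2*42^(1/3)/(sqrt(105) + 21)^(1/3) + (sqrt(105) + 21)^(1/3))/28)*sin(14^(1/3)*3^(1/6)*b*(-3^(2/3)*(sqrt(105) + 21)^(1/3) + 6*14^(1/3)/(sqrt(105) + 21)^(1/3))/28) + C3*exp(-42^(1/3)*b*(2*42^(1/3)/(sqrt(105) + 21)^(1/3) + (sqrt(105) + 21)^(1/3))/28)*cos(14^(1/3)*3^(1/6)*b*(-3^(2/3)*(sqrt(105) + 21)^(1/3) + 6*14^(1/3)/(sqrt(105) + 21)^(1/3))/28) + C4*exp(42^(1/3)*b*(2*42^(1/3)/(sqrt(105) + 21)^(1/3) + (sqrt(105) + 21)^(1/3))/14)


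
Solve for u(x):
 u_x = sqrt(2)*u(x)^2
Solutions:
 u(x) = -1/(C1 + sqrt(2)*x)


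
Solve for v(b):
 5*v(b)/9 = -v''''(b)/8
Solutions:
 v(b) = (C1*sin(10^(1/4)*sqrt(3)*b/3) + C2*cos(10^(1/4)*sqrt(3)*b/3))*exp(-10^(1/4)*sqrt(3)*b/3) + (C3*sin(10^(1/4)*sqrt(3)*b/3) + C4*cos(10^(1/4)*sqrt(3)*b/3))*exp(10^(1/4)*sqrt(3)*b/3)


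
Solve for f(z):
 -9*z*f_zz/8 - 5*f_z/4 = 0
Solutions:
 f(z) = C1 + C2/z^(1/9)


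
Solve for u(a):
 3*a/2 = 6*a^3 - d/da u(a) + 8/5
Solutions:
 u(a) = C1 + 3*a^4/2 - 3*a^2/4 + 8*a/5


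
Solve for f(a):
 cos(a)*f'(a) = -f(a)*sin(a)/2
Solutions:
 f(a) = C1*sqrt(cos(a))


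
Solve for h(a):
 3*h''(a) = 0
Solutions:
 h(a) = C1 + C2*a


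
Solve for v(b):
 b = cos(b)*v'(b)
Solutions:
 v(b) = C1 + Integral(b/cos(b), b)


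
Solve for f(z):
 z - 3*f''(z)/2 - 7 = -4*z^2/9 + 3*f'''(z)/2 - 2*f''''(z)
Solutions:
 f(z) = C1 + C2*z + C3*exp(z*(3 - sqrt(57))/8) + C4*exp(z*(3 + sqrt(57))/8) + 2*z^4/81 + z^3/81 - 160*z^2/81


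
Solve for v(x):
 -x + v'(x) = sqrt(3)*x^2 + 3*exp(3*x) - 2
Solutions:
 v(x) = C1 + sqrt(3)*x^3/3 + x^2/2 - 2*x + exp(3*x)


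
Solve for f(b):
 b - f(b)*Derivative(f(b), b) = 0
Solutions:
 f(b) = -sqrt(C1 + b^2)
 f(b) = sqrt(C1 + b^2)


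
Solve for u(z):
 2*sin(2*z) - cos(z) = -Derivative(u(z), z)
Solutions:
 u(z) = C1 + sin(z) + cos(2*z)


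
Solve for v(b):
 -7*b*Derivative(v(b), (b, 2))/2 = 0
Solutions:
 v(b) = C1 + C2*b


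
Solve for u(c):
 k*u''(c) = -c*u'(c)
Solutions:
 u(c) = C1 + C2*sqrt(k)*erf(sqrt(2)*c*sqrt(1/k)/2)


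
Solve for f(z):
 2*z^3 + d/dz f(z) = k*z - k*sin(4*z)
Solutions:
 f(z) = C1 + k*z^2/2 + k*cos(4*z)/4 - z^4/2


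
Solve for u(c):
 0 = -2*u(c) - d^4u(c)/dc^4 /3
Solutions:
 u(c) = (C1*sin(2^(3/4)*3^(1/4)*c/2) + C2*cos(2^(3/4)*3^(1/4)*c/2))*exp(-2^(3/4)*3^(1/4)*c/2) + (C3*sin(2^(3/4)*3^(1/4)*c/2) + C4*cos(2^(3/4)*3^(1/4)*c/2))*exp(2^(3/4)*3^(1/4)*c/2)


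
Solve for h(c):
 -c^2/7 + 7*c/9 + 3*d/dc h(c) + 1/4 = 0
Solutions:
 h(c) = C1 + c^3/63 - 7*c^2/54 - c/12


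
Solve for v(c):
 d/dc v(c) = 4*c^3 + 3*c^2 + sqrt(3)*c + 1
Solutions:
 v(c) = C1 + c^4 + c^3 + sqrt(3)*c^2/2 + c


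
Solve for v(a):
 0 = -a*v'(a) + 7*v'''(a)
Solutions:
 v(a) = C1 + Integral(C2*airyai(7^(2/3)*a/7) + C3*airybi(7^(2/3)*a/7), a)


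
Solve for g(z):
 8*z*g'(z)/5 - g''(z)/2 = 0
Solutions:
 g(z) = C1 + C2*erfi(2*sqrt(10)*z/5)


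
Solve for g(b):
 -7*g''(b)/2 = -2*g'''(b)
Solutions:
 g(b) = C1 + C2*b + C3*exp(7*b/4)


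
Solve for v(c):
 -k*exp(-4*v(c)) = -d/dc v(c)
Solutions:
 v(c) = log(-I*(C1 + 4*c*k)^(1/4))
 v(c) = log(I*(C1 + 4*c*k)^(1/4))
 v(c) = log(-(C1 + 4*c*k)^(1/4))
 v(c) = log(C1 + 4*c*k)/4


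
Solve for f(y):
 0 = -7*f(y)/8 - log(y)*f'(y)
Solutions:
 f(y) = C1*exp(-7*li(y)/8)


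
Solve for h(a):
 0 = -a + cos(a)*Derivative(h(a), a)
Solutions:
 h(a) = C1 + Integral(a/cos(a), a)


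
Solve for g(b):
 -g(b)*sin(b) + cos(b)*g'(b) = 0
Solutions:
 g(b) = C1/cos(b)


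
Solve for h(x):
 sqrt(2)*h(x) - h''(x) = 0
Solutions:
 h(x) = C1*exp(-2^(1/4)*x) + C2*exp(2^(1/4)*x)


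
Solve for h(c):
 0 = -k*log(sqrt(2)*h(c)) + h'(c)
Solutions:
 Integral(1/(2*log(_y) + log(2)), (_y, h(c))) = C1 + c*k/2


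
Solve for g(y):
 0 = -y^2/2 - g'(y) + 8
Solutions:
 g(y) = C1 - y^3/6 + 8*y


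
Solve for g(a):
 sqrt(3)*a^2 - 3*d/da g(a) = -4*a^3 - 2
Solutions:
 g(a) = C1 + a^4/3 + sqrt(3)*a^3/9 + 2*a/3


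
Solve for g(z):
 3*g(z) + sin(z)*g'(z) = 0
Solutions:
 g(z) = C1*(cos(z) + 1)^(3/2)/(cos(z) - 1)^(3/2)


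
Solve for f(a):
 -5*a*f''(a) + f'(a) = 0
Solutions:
 f(a) = C1 + C2*a^(6/5)


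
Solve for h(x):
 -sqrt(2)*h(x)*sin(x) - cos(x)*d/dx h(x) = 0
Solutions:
 h(x) = C1*cos(x)^(sqrt(2))


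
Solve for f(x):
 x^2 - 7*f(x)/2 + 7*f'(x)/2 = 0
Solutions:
 f(x) = C1*exp(x) + 2*x^2/7 + 4*x/7 + 4/7


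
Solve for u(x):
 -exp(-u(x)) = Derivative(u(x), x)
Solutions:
 u(x) = log(C1 - x)


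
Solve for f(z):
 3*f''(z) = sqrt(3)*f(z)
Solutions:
 f(z) = C1*exp(-3^(3/4)*z/3) + C2*exp(3^(3/4)*z/3)


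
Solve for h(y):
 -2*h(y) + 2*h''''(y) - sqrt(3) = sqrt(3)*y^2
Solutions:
 h(y) = C1*exp(-y) + C2*exp(y) + C3*sin(y) + C4*cos(y) - sqrt(3)*y^2/2 - sqrt(3)/2


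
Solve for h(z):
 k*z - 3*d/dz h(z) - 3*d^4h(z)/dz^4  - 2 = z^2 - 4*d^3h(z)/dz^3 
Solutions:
 h(z) = C1 + C2*exp(z*(32*2^(1/3)/(27*sqrt(473) + 601)^(1/3) + 16 + 2^(2/3)*(27*sqrt(473) + 601)^(1/3))/36)*sin(2^(1/3)*sqrt(3)*z*(-2^(1/3)*(27*sqrt(473) + 601)^(1/3) + 32/(27*sqrt(473) + 601)^(1/3))/36) + C3*exp(z*(32*2^(1/3)/(27*sqrt(473) + 601)^(1/3) + 16 + 2^(2/3)*(27*sqrt(473) + 601)^(1/3))/36)*cos(2^(1/3)*sqrt(3)*z*(-2^(1/3)*(27*sqrt(473) + 601)^(1/3) + 32/(27*sqrt(473) + 601)^(1/3))/36) + C4*exp(z*(-2^(2/3)*(27*sqrt(473) + 601)^(1/3) - 32*2^(1/3)/(27*sqrt(473) + 601)^(1/3) + 8)/18) + k*z^2/6 - z^3/9 - 14*z/9


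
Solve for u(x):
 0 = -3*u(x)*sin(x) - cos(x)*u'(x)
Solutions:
 u(x) = C1*cos(x)^3


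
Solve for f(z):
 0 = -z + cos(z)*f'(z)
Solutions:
 f(z) = C1 + Integral(z/cos(z), z)


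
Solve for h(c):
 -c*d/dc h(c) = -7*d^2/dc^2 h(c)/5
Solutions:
 h(c) = C1 + C2*erfi(sqrt(70)*c/14)


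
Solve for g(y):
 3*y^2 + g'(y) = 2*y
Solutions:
 g(y) = C1 - y^3 + y^2


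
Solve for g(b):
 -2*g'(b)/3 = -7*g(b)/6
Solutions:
 g(b) = C1*exp(7*b/4)


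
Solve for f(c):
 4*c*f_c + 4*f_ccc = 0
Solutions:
 f(c) = C1 + Integral(C2*airyai(-c) + C3*airybi(-c), c)


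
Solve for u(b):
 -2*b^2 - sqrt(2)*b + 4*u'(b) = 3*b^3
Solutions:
 u(b) = C1 + 3*b^4/16 + b^3/6 + sqrt(2)*b^2/8


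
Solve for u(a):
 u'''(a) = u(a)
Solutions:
 u(a) = C3*exp(a) + (C1*sin(sqrt(3)*a/2) + C2*cos(sqrt(3)*a/2))*exp(-a/2)


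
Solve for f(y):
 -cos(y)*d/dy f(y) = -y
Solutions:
 f(y) = C1 + Integral(y/cos(y), y)


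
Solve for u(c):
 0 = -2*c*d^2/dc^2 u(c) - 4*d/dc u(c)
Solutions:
 u(c) = C1 + C2/c


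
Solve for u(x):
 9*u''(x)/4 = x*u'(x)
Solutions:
 u(x) = C1 + C2*erfi(sqrt(2)*x/3)


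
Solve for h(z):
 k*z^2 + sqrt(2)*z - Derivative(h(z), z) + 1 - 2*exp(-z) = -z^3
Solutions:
 h(z) = C1 + k*z^3/3 + z^4/4 + sqrt(2)*z^2/2 + z + 2*exp(-z)


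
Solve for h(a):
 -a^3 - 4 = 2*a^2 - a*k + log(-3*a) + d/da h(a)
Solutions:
 h(a) = C1 - a^4/4 - 2*a^3/3 + a^2*k/2 - a*log(-a) + a*(-3 - log(3))


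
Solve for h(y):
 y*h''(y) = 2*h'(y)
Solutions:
 h(y) = C1 + C2*y^3


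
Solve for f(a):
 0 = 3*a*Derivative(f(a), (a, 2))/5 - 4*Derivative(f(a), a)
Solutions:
 f(a) = C1 + C2*a^(23/3)


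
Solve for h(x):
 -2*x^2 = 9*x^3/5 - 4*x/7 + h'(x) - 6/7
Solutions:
 h(x) = C1 - 9*x^4/20 - 2*x^3/3 + 2*x^2/7 + 6*x/7


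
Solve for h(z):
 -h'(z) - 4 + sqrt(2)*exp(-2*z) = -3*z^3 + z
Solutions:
 h(z) = C1 + 3*z^4/4 - z^2/2 - 4*z - sqrt(2)*exp(-2*z)/2


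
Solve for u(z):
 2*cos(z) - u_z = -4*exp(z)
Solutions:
 u(z) = C1 + 4*exp(z) + 2*sin(z)


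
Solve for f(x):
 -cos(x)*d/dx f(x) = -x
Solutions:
 f(x) = C1 + Integral(x/cos(x), x)


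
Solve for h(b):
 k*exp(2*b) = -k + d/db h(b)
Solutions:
 h(b) = C1 + b*k + k*exp(2*b)/2


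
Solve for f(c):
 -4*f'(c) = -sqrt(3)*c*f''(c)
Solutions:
 f(c) = C1 + C2*c^(1 + 4*sqrt(3)/3)


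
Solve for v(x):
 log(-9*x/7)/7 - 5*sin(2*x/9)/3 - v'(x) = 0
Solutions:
 v(x) = C1 + x*log(-x)/7 - x*log(7)/7 - x/7 + 2*x*log(3)/7 + 15*cos(2*x/9)/2


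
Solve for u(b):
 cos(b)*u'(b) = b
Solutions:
 u(b) = C1 + Integral(b/cos(b), b)


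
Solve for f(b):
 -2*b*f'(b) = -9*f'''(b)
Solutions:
 f(b) = C1 + Integral(C2*airyai(6^(1/3)*b/3) + C3*airybi(6^(1/3)*b/3), b)


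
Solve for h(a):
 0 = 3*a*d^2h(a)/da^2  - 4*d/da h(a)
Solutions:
 h(a) = C1 + C2*a^(7/3)


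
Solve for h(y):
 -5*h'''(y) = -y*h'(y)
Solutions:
 h(y) = C1 + Integral(C2*airyai(5^(2/3)*y/5) + C3*airybi(5^(2/3)*y/5), y)


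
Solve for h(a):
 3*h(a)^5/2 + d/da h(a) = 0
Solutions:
 h(a) = -I*(1/(C1 + 6*a))^(1/4)
 h(a) = I*(1/(C1 + 6*a))^(1/4)
 h(a) = -(1/(C1 + 6*a))^(1/4)
 h(a) = (1/(C1 + 6*a))^(1/4)


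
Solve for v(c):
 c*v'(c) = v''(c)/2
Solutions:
 v(c) = C1 + C2*erfi(c)


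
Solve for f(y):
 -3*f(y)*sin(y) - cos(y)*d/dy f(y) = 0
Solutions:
 f(y) = C1*cos(y)^3


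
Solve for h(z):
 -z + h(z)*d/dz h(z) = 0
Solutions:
 h(z) = -sqrt(C1 + z^2)
 h(z) = sqrt(C1 + z^2)


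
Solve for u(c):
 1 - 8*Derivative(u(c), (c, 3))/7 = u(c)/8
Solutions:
 u(c) = C3*exp(-7^(1/3)*c/4) + (C1*sin(sqrt(3)*7^(1/3)*c/8) + C2*cos(sqrt(3)*7^(1/3)*c/8))*exp(7^(1/3)*c/8) + 8


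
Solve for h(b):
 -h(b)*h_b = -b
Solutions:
 h(b) = -sqrt(C1 + b^2)
 h(b) = sqrt(C1 + b^2)


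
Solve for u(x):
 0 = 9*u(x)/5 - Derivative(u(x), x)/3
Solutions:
 u(x) = C1*exp(27*x/5)


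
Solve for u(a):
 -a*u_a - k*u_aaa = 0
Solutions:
 u(a) = C1 + Integral(C2*airyai(a*(-1/k)^(1/3)) + C3*airybi(a*(-1/k)^(1/3)), a)


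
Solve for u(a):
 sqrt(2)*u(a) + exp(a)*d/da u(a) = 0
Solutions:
 u(a) = C1*exp(sqrt(2)*exp(-a))


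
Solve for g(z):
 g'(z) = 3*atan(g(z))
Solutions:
 Integral(1/atan(_y), (_y, g(z))) = C1 + 3*z


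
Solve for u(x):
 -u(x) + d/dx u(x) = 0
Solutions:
 u(x) = C1*exp(x)


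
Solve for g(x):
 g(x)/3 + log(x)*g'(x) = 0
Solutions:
 g(x) = C1*exp(-li(x)/3)


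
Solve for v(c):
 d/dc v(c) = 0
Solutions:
 v(c) = C1


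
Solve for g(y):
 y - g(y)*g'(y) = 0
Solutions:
 g(y) = -sqrt(C1 + y^2)
 g(y) = sqrt(C1 + y^2)


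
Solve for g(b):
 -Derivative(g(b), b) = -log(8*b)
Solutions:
 g(b) = C1 + b*log(b) - b + b*log(8)


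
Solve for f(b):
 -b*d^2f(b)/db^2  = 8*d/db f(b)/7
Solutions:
 f(b) = C1 + C2/b^(1/7)


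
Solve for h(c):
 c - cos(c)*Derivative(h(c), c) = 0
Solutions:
 h(c) = C1 + Integral(c/cos(c), c)


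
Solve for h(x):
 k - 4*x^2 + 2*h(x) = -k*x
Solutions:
 h(x) = -k*x/2 - k/2 + 2*x^2


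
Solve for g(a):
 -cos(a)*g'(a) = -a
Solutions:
 g(a) = C1 + Integral(a/cos(a), a)


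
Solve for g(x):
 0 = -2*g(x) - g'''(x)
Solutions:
 g(x) = C3*exp(-2^(1/3)*x) + (C1*sin(2^(1/3)*sqrt(3)*x/2) + C2*cos(2^(1/3)*sqrt(3)*x/2))*exp(2^(1/3)*x/2)


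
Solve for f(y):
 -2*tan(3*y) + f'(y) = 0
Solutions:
 f(y) = C1 - 2*log(cos(3*y))/3


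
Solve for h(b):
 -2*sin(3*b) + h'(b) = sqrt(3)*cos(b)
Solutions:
 h(b) = C1 + sqrt(3)*sin(b) - 2*cos(3*b)/3


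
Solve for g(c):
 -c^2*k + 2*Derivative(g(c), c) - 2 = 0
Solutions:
 g(c) = C1 + c^3*k/6 + c


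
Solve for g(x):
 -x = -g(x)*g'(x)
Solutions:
 g(x) = -sqrt(C1 + x^2)
 g(x) = sqrt(C1 + x^2)


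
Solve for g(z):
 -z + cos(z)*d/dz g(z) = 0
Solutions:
 g(z) = C1 + Integral(z/cos(z), z)


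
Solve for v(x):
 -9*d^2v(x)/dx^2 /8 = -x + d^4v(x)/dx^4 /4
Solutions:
 v(x) = C1 + C2*x + C3*sin(3*sqrt(2)*x/2) + C4*cos(3*sqrt(2)*x/2) + 4*x^3/27


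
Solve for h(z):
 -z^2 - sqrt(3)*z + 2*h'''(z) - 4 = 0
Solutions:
 h(z) = C1 + C2*z + C3*z^2 + z^5/120 + sqrt(3)*z^4/48 + z^3/3


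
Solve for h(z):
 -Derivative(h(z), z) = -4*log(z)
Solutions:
 h(z) = C1 + 4*z*log(z) - 4*z


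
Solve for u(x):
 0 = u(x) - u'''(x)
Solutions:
 u(x) = C3*exp(x) + (C1*sin(sqrt(3)*x/2) + C2*cos(sqrt(3)*x/2))*exp(-x/2)


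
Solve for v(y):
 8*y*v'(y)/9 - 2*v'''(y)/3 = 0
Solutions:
 v(y) = C1 + Integral(C2*airyai(6^(2/3)*y/3) + C3*airybi(6^(2/3)*y/3), y)


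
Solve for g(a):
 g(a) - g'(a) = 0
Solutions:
 g(a) = C1*exp(a)


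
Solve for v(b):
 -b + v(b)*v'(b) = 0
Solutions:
 v(b) = -sqrt(C1 + b^2)
 v(b) = sqrt(C1 + b^2)


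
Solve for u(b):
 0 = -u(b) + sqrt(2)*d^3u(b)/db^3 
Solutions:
 u(b) = C3*exp(2^(5/6)*b/2) + (C1*sin(2^(5/6)*sqrt(3)*b/4) + C2*cos(2^(5/6)*sqrt(3)*b/4))*exp(-2^(5/6)*b/4)


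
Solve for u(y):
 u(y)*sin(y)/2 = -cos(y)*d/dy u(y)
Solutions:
 u(y) = C1*sqrt(cos(y))


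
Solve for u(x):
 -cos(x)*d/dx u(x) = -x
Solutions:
 u(x) = C1 + Integral(x/cos(x), x)


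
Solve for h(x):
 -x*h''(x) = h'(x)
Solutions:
 h(x) = C1 + C2*log(x)


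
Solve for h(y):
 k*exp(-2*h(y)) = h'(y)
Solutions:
 h(y) = log(-sqrt(C1 + 2*k*y))
 h(y) = log(C1 + 2*k*y)/2


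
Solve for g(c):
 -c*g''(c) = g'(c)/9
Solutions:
 g(c) = C1 + C2*c^(8/9)


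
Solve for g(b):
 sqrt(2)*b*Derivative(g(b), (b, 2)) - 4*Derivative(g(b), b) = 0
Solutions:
 g(b) = C1 + C2*b^(1 + 2*sqrt(2))


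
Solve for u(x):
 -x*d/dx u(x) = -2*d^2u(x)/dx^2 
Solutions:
 u(x) = C1 + C2*erfi(x/2)


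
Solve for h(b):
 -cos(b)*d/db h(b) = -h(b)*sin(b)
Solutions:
 h(b) = C1/cos(b)


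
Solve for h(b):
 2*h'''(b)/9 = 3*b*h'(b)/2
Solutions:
 h(b) = C1 + Integral(C2*airyai(3*2^(1/3)*b/2) + C3*airybi(3*2^(1/3)*b/2), b)


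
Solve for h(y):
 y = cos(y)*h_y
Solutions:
 h(y) = C1 + Integral(y/cos(y), y)


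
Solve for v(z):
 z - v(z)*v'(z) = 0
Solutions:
 v(z) = -sqrt(C1 + z^2)
 v(z) = sqrt(C1 + z^2)


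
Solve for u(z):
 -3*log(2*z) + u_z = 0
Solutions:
 u(z) = C1 + 3*z*log(z) - 3*z + z*log(8)


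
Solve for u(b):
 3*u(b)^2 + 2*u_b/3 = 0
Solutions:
 u(b) = 2/(C1 + 9*b)


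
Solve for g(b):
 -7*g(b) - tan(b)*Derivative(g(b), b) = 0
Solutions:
 g(b) = C1/sin(b)^7


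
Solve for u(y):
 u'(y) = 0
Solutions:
 u(y) = C1


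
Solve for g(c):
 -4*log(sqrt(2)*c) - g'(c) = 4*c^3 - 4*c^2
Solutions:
 g(c) = C1 - c^4 + 4*c^3/3 - 4*c*log(c) - c*log(4) + 4*c


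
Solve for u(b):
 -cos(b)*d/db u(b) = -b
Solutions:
 u(b) = C1 + Integral(b/cos(b), b)


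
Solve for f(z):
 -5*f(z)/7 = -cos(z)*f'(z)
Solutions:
 f(z) = C1*(sin(z) + 1)^(5/14)/(sin(z) - 1)^(5/14)


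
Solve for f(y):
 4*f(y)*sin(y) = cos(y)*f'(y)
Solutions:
 f(y) = C1/cos(y)^4


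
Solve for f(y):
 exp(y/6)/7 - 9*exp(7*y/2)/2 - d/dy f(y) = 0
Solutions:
 f(y) = C1 + 6*exp(y/6)/7 - 9*exp(7*y/2)/7


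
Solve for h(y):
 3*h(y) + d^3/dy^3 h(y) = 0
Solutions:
 h(y) = C3*exp(-3^(1/3)*y) + (C1*sin(3^(5/6)*y/2) + C2*cos(3^(5/6)*y/2))*exp(3^(1/3)*y/2)


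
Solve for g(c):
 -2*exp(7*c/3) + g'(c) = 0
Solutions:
 g(c) = C1 + 6*exp(7*c/3)/7


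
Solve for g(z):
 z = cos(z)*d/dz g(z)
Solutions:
 g(z) = C1 + Integral(z/cos(z), z)


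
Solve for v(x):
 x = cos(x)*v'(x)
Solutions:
 v(x) = C1 + Integral(x/cos(x), x)


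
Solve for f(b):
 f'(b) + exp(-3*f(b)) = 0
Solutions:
 f(b) = log(C1 - 3*b)/3
 f(b) = log((-3^(1/3) - 3^(5/6)*I)*(C1 - b)^(1/3)/2)
 f(b) = log((-3^(1/3) + 3^(5/6)*I)*(C1 - b)^(1/3)/2)


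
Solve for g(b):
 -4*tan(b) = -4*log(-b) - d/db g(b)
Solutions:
 g(b) = C1 - 4*b*log(-b) + 4*b - 4*log(cos(b))


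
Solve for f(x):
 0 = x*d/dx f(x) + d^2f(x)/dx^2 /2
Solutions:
 f(x) = C1 + C2*erf(x)


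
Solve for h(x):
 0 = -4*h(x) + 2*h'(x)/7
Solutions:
 h(x) = C1*exp(14*x)


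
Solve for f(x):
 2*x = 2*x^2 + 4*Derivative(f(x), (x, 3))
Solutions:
 f(x) = C1 + C2*x + C3*x^2 - x^5/120 + x^4/48


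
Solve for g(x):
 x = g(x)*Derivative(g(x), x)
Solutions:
 g(x) = -sqrt(C1 + x^2)
 g(x) = sqrt(C1 + x^2)


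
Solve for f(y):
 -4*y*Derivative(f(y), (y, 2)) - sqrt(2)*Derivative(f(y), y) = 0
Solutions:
 f(y) = C1 + C2*y^(1 - sqrt(2)/4)


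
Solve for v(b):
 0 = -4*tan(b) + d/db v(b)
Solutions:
 v(b) = C1 - 4*log(cos(b))


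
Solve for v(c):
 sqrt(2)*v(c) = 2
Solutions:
 v(c) = sqrt(2)


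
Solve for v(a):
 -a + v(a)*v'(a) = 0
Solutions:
 v(a) = -sqrt(C1 + a^2)
 v(a) = sqrt(C1 + a^2)


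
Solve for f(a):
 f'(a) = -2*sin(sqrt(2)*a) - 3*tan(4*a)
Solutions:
 f(a) = C1 + 3*log(cos(4*a))/4 + sqrt(2)*cos(sqrt(2)*a)


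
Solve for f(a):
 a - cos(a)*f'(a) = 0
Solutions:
 f(a) = C1 + Integral(a/cos(a), a)


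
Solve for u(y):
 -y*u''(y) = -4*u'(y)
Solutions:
 u(y) = C1 + C2*y^5


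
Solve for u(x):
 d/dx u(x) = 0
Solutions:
 u(x) = C1


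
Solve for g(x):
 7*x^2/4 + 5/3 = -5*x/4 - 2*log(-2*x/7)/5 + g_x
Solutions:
 g(x) = C1 + 7*x^3/12 + 5*x^2/8 + 2*x*log(-x)/5 + x*(-6*log(7) + 6*log(2) + 19)/15


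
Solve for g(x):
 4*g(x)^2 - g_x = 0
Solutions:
 g(x) = -1/(C1 + 4*x)


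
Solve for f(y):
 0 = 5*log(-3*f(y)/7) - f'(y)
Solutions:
 -Integral(1/(log(-_y) - log(7) + log(3)), (_y, f(y)))/5 = C1 - y


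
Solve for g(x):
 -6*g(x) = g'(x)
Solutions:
 g(x) = C1*exp(-6*x)


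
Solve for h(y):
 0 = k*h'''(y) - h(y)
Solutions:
 h(y) = C1*exp(y*(1/k)^(1/3)) + C2*exp(y*(-1 + sqrt(3)*I)*(1/k)^(1/3)/2) + C3*exp(-y*(1 + sqrt(3)*I)*(1/k)^(1/3)/2)


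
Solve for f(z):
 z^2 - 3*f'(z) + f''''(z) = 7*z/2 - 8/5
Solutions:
 f(z) = C1 + C4*exp(3^(1/3)*z) + z^3/9 - 7*z^2/12 + 8*z/15 + (C2*sin(3^(5/6)*z/2) + C3*cos(3^(5/6)*z/2))*exp(-3^(1/3)*z/2)


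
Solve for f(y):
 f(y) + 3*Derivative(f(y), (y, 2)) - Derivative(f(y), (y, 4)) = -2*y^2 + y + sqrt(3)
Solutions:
 f(y) = C1*exp(-sqrt(2)*y*sqrt(3 + sqrt(13))/2) + C2*exp(sqrt(2)*y*sqrt(3 + sqrt(13))/2) + C3*sin(sqrt(2)*y*sqrt(-3 + sqrt(13))/2) + C4*cos(sqrt(2)*y*sqrt(-3 + sqrt(13))/2) - 2*y^2 + y + sqrt(3) + 12


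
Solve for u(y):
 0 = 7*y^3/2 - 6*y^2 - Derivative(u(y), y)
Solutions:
 u(y) = C1 + 7*y^4/8 - 2*y^3


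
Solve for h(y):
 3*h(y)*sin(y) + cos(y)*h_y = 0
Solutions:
 h(y) = C1*cos(y)^3


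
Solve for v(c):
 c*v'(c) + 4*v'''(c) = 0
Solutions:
 v(c) = C1 + Integral(C2*airyai(-2^(1/3)*c/2) + C3*airybi(-2^(1/3)*c/2), c)


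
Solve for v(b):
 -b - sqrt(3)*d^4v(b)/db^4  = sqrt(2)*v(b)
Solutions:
 v(b) = -sqrt(2)*b/2 + (C1*sin(2^(5/8)*3^(7/8)*b/6) + C2*cos(2^(5/8)*3^(7/8)*b/6))*exp(-2^(5/8)*3^(7/8)*b/6) + (C3*sin(2^(5/8)*3^(7/8)*b/6) + C4*cos(2^(5/8)*3^(7/8)*b/6))*exp(2^(5/8)*3^(7/8)*b/6)


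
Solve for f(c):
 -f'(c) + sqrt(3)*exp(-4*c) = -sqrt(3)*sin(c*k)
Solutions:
 f(c) = C1 - sqrt(3)*exp(-4*c)/4 - sqrt(3)*cos(c*k)/k


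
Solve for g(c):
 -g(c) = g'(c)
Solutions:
 g(c) = C1*exp(-c)


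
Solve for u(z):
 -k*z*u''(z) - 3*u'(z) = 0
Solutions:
 u(z) = C1 + z^(((re(k) - 3)*re(k) + im(k)^2)/(re(k)^2 + im(k)^2))*(C2*sin(3*log(z)*Abs(im(k))/(re(k)^2 + im(k)^2)) + C3*cos(3*log(z)*im(k)/(re(k)^2 + im(k)^2)))


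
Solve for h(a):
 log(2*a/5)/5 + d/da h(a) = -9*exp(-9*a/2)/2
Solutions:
 h(a) = C1 - a*log(a)/5 + a*(-log(2) + 1 + log(5))/5 + exp(-9*a/2)


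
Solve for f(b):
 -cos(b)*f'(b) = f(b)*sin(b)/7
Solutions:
 f(b) = C1*cos(b)^(1/7)


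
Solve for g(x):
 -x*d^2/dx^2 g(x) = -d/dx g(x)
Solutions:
 g(x) = C1 + C2*x^2


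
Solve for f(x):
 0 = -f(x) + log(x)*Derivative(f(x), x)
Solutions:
 f(x) = C1*exp(li(x))


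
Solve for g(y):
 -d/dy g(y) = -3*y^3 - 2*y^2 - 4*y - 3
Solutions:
 g(y) = C1 + 3*y^4/4 + 2*y^3/3 + 2*y^2 + 3*y


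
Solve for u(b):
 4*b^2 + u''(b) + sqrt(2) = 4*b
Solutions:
 u(b) = C1 + C2*b - b^4/3 + 2*b^3/3 - sqrt(2)*b^2/2


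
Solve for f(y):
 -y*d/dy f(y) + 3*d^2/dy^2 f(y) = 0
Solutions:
 f(y) = C1 + C2*erfi(sqrt(6)*y/6)


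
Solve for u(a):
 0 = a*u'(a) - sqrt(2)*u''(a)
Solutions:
 u(a) = C1 + C2*erfi(2^(1/4)*a/2)


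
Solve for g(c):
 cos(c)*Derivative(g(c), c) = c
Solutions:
 g(c) = C1 + Integral(c/cos(c), c)


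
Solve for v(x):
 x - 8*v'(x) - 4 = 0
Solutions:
 v(x) = C1 + x^2/16 - x/2


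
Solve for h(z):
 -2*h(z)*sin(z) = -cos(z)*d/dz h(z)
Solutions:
 h(z) = C1/cos(z)^2


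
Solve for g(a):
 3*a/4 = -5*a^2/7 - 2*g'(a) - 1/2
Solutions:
 g(a) = C1 - 5*a^3/42 - 3*a^2/16 - a/4


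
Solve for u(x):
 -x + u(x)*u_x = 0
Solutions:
 u(x) = -sqrt(C1 + x^2)
 u(x) = sqrt(C1 + x^2)


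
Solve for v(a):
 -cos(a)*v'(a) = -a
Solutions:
 v(a) = C1 + Integral(a/cos(a), a)


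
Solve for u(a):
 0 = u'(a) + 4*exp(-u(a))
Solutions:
 u(a) = log(C1 - 4*a)


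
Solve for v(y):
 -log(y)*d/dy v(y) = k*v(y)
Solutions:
 v(y) = C1*exp(-k*li(y))


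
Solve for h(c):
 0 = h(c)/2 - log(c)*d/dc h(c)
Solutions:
 h(c) = C1*exp(li(c)/2)


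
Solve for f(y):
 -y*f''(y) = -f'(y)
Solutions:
 f(y) = C1 + C2*y^2


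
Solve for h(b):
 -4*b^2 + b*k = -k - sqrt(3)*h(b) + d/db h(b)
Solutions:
 h(b) = C1*exp(sqrt(3)*b) + 4*sqrt(3)*b^2/3 - sqrt(3)*b*k/3 + 8*b/3 - sqrt(3)*k/3 - k/3 + 8*sqrt(3)/9


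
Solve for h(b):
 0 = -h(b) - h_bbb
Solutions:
 h(b) = C3*exp(-b) + (C1*sin(sqrt(3)*b/2) + C2*cos(sqrt(3)*b/2))*exp(b/2)


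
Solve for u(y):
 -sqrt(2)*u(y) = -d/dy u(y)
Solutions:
 u(y) = C1*exp(sqrt(2)*y)


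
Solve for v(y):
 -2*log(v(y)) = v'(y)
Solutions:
 li(v(y)) = C1 - 2*y


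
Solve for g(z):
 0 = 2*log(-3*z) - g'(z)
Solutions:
 g(z) = C1 + 2*z*log(-z) + 2*z*(-1 + log(3))


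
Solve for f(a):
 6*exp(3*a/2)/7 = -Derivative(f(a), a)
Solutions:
 f(a) = C1 - 4*exp(3*a/2)/7


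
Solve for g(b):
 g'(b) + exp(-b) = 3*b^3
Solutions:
 g(b) = C1 + 3*b^4/4 + exp(-b)


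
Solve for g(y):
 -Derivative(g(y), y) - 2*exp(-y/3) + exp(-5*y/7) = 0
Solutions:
 g(y) = C1 + 6*exp(-y/3) - 7*exp(-5*y/7)/5


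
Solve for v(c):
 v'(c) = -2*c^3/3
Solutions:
 v(c) = C1 - c^4/6


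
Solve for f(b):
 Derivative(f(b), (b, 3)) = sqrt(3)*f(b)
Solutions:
 f(b) = C3*exp(3^(1/6)*b) + (C1*sin(3^(2/3)*b/2) + C2*cos(3^(2/3)*b/2))*exp(-3^(1/6)*b/2)


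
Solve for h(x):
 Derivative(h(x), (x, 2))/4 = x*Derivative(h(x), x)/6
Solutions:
 h(x) = C1 + C2*erfi(sqrt(3)*x/3)


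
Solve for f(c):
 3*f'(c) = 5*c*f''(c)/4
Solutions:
 f(c) = C1 + C2*c^(17/5)


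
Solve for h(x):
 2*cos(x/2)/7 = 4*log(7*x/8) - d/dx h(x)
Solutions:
 h(x) = C1 + 4*x*log(x) - 12*x*log(2) - 4*x + 4*x*log(7) - 4*sin(x/2)/7


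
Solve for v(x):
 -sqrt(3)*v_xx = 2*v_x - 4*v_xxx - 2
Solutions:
 v(x) = C1 + C2*exp(x*(sqrt(3) + sqrt(35))/8) + C3*exp(x*(-sqrt(35) + sqrt(3))/8) + x


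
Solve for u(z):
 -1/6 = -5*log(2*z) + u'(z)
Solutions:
 u(z) = C1 + 5*z*log(z) - 31*z/6 + z*log(32)


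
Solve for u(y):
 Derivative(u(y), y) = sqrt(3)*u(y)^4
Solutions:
 u(y) = (-1/(C1 + 3*sqrt(3)*y))^(1/3)
 u(y) = (-1/(C1 + sqrt(3)*y))^(1/3)*(-3^(2/3) - 3*3^(1/6)*I)/6
 u(y) = (-1/(C1 + sqrt(3)*y))^(1/3)*(-3^(2/3) + 3*3^(1/6)*I)/6


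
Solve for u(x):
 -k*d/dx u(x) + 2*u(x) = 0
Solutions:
 u(x) = C1*exp(2*x/k)


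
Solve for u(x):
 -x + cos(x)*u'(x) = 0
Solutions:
 u(x) = C1 + Integral(x/cos(x), x)


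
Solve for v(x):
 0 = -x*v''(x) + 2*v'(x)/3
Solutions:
 v(x) = C1 + C2*x^(5/3)


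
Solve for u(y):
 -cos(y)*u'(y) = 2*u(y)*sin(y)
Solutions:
 u(y) = C1*cos(y)^2


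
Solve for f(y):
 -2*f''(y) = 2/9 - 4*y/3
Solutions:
 f(y) = C1 + C2*y + y^3/9 - y^2/18


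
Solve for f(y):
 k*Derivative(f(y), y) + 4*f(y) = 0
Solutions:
 f(y) = C1*exp(-4*y/k)


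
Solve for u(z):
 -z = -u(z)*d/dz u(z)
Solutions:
 u(z) = -sqrt(C1 + z^2)
 u(z) = sqrt(C1 + z^2)


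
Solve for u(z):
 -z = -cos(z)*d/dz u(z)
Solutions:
 u(z) = C1 + Integral(z/cos(z), z)


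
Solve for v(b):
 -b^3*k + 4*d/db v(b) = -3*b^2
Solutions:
 v(b) = C1 + b^4*k/16 - b^3/4


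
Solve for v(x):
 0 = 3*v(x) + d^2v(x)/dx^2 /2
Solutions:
 v(x) = C1*sin(sqrt(6)*x) + C2*cos(sqrt(6)*x)


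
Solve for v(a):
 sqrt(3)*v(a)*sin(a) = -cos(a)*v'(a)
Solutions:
 v(a) = C1*cos(a)^(sqrt(3))


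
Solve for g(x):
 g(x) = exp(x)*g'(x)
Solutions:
 g(x) = C1*exp(-exp(-x))


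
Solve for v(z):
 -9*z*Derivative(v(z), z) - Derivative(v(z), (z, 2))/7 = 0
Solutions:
 v(z) = C1 + C2*erf(3*sqrt(14)*z/2)
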